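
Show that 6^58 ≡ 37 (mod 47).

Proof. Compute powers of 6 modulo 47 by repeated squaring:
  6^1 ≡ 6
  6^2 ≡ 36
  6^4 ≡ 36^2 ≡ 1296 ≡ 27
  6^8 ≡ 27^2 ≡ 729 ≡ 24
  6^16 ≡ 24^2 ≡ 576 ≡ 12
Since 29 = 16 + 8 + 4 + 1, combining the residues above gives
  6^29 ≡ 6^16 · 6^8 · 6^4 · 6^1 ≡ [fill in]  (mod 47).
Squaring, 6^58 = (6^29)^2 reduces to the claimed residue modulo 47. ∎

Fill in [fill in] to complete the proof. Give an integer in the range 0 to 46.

6^16 · 6^8 · 6^4 · 6^1 ≡ 12 · 24 · 27 · 6 = 46656.
46656 mod 47 = 32, so 6^29 ≡ 32 (mod 47).

32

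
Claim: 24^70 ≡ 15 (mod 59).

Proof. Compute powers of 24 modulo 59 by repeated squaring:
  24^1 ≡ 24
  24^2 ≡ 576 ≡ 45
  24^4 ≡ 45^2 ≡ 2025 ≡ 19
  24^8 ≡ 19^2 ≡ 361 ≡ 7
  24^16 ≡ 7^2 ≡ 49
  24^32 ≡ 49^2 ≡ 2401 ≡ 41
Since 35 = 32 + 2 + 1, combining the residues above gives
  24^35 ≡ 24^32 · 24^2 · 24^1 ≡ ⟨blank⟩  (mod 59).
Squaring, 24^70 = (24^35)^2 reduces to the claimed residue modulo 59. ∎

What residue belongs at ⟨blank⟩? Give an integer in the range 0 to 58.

30

Multiply the listed residues: 41 · 45 · 24 = 1845 → 44280.
Reducing modulo 59: 44280 = 750·59 + 30, so 24^35 ≡ 30.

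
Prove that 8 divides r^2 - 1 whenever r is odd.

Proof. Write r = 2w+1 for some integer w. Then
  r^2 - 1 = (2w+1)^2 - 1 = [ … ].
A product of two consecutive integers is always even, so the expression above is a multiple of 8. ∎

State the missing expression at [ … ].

(2w+1)^2 - 1 = 4w^2 + 4w + 1 - 1 = 4w^2 + 4w = 4w(w+1).
Since w and w+1 are consecutive, w(w+1) is even, and 4·(even) is a multiple of 8.

4w(w + 1)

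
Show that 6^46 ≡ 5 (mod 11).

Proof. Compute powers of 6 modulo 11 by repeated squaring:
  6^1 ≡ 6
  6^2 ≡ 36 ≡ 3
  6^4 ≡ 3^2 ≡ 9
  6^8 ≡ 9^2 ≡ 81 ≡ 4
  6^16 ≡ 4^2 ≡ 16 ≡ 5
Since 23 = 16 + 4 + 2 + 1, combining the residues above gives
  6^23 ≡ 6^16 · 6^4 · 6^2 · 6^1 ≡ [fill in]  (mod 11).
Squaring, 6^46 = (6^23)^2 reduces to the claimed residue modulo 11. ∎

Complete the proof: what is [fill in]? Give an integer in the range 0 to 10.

7

Multiply the listed residues: 5 · 9 · 3 · 6 = 45 → 135 → 810.
Reducing modulo 11: 810 = 73·11 + 7, so 6^23 ≡ 7.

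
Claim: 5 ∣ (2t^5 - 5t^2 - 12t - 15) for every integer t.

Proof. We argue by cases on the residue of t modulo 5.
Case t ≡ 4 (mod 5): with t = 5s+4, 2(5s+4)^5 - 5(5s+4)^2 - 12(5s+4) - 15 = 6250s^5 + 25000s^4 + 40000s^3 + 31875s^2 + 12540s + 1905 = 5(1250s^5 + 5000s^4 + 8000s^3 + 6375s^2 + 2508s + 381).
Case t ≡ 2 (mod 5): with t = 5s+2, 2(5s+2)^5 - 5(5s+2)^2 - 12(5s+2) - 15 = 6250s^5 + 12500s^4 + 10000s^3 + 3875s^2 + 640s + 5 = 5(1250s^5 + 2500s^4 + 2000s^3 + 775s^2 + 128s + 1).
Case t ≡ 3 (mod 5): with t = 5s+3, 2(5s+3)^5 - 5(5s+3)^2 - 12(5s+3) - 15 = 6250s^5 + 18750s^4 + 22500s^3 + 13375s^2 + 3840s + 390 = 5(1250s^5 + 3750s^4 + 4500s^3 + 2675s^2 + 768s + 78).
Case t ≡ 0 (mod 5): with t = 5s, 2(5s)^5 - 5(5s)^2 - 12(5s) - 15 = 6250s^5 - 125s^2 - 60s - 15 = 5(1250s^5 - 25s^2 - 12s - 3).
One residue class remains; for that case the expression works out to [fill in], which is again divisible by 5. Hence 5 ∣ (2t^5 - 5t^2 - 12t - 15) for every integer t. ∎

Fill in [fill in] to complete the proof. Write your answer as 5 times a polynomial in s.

5(1250s^5 + 1250s^4 + 500s^3 + 75s^2 - 12s - 6)

The residues treated are {4, 2, 3, 0}, so the missing case is t ≡ 1 (mod 5); write t = 5s+1.
Then 2(5s+1)^5 - 5(5s+1)^2 - 12(5s+1) - 15 = 6250s^5 + 6250s^4 + 2500s^3 + 375s^2 - 60s - 30 = 5(1250s^5 + 1250s^4 + 500s^3 + 75s^2 - 12s - 6).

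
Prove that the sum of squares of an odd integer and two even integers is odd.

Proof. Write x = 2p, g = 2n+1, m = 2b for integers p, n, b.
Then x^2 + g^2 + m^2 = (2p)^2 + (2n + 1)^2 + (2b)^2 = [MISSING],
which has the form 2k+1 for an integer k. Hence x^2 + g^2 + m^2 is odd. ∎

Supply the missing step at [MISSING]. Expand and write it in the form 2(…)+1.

(2p)^2 + (2n + 1)^2 + (2b)^2 = 4b^2 + 4n^2 + 4n + 4p^2 + 1
= 2(2b^2 + 2n^2 + 2n + 2p^2) + 1.
Since 2b^2 + 2n^2 + 2n + 2p^2 is an integer, the sum of squares is of the form 2k+1 for an integer k.

2(2b^2 + 2n^2 + 2n + 2p^2) + 1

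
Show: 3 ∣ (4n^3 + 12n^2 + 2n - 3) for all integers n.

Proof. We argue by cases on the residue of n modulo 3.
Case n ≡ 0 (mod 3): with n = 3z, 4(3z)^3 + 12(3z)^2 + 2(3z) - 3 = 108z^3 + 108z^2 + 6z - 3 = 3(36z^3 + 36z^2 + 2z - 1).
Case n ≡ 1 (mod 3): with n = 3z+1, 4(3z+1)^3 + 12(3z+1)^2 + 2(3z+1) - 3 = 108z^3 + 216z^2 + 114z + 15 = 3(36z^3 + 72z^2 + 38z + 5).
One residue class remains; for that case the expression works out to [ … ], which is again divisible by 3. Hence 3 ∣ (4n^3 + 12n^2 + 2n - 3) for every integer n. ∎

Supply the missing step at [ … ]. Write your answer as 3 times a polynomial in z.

Only n ≡ 2 (mod 3) is unaccounted for. Put n = 3z+2:
4(3z+2)^3 + 12(3z+2)^2 + 2(3z+2) - 3 expands to 108z^3 + 324z^2 + 294z + 81,
and factoring out 3 leaves 3(36z^3 + 108z^2 + 98z + 27).

3(36z^3 + 108z^2 + 98z + 27)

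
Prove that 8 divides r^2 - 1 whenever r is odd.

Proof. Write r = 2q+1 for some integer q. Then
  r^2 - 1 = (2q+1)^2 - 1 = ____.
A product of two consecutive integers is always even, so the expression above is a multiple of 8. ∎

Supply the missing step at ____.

(2q+1)^2 - 1 = 4q^2 + 4q + 1 - 1 = 4q^2 + 4q = 4q(q+1).
Since q and q+1 are consecutive, q(q+1) is even, and 4·(even) is a multiple of 8.

4q(q + 1)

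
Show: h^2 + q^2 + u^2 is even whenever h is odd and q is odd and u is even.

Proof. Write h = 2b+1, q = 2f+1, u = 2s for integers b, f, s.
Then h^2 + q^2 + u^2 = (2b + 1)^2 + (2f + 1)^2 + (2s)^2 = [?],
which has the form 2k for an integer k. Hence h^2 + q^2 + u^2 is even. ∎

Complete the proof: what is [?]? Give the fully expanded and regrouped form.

2(2b^2 + 2b + 2f^2 + 2f + 2s^2 + 1)

(2b + 1)^2 + (2f + 1)^2 + (2s)^2 = 4b^2 + 4b + 4f^2 + 4f + 4s^2 + 2
= 2(2b^2 + 2b + 2f^2 + 2f + 2s^2 + 1).
Since 2b^2 + 2b + 2f^2 + 2f + 2s^2 + 1 is an integer, the sum of squares is of the form 2k for an integer k.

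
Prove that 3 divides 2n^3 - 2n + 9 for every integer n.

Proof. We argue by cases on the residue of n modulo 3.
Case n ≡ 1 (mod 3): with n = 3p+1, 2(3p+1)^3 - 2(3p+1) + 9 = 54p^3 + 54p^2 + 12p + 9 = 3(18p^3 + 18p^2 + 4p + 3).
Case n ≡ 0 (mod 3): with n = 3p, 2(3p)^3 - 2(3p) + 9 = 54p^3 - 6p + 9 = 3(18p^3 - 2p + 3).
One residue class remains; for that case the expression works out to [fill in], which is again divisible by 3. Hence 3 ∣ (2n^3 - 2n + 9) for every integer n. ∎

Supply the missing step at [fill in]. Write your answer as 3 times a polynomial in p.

Only n ≡ 2 (mod 3) is unaccounted for. Put n = 3p+2:
2(3p+2)^3 - 2(3p+2) + 9 expands to 54p^3 + 108p^2 + 66p + 21,
and factoring out 3 leaves 3(18p^3 + 36p^2 + 22p + 7).

3(18p^3 + 36p^2 + 22p + 7)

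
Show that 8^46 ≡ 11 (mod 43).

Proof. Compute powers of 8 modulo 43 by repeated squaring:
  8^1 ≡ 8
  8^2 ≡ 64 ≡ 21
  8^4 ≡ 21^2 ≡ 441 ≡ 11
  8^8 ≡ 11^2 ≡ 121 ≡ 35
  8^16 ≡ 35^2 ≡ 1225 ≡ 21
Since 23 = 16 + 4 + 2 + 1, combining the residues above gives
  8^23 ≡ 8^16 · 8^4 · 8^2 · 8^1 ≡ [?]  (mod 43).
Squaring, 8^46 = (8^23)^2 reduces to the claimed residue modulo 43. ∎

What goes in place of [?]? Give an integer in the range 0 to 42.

8^16 · 8^4 · 8^2 · 8^1 ≡ 21 · 11 · 21 · 8 = 38808.
38808 mod 43 = 22, so 8^23 ≡ 22 (mod 43).

22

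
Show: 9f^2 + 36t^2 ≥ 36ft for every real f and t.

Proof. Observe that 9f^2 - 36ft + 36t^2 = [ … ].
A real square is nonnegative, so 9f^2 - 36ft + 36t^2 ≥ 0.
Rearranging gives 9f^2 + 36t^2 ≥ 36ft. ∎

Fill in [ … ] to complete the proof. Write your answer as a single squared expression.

9f^2 - 36ft + 36t^2 is a perfect-square trinomial: the outer terms are (3f)^2 and (6t)^2, and the cross term is -2·3f·6t.
So 9f^2 - 36ft + 36t^2 = (3f - 6t)^2 ≥ 0.

(3f - 6t)^2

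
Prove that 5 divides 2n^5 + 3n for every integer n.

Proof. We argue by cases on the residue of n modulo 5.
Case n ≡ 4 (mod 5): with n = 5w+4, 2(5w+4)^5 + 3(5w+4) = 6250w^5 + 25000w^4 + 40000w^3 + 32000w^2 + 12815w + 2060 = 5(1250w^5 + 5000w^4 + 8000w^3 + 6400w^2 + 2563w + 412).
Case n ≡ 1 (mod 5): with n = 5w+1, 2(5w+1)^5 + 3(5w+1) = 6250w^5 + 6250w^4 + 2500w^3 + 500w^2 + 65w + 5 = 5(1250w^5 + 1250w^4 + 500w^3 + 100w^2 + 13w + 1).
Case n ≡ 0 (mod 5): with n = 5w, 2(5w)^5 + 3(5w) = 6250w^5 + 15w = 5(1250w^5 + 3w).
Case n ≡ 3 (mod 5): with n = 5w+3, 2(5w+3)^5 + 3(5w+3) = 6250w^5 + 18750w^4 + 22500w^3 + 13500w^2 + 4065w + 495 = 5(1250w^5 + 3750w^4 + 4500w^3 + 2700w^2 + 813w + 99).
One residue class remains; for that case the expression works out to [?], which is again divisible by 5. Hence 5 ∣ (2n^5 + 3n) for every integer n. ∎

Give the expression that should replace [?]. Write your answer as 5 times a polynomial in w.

The residues treated are {4, 1, 0, 3}, so the missing case is n ≡ 2 (mod 5); write n = 5w+2.
Then 2(5w+2)^5 + 3(5w+2) = 6250w^5 + 12500w^4 + 10000w^3 + 4000w^2 + 815w + 70 = 5(1250w^5 + 2500w^4 + 2000w^3 + 800w^2 + 163w + 14).

5(1250w^5 + 2500w^4 + 2000w^3 + 800w^2 + 163w + 14)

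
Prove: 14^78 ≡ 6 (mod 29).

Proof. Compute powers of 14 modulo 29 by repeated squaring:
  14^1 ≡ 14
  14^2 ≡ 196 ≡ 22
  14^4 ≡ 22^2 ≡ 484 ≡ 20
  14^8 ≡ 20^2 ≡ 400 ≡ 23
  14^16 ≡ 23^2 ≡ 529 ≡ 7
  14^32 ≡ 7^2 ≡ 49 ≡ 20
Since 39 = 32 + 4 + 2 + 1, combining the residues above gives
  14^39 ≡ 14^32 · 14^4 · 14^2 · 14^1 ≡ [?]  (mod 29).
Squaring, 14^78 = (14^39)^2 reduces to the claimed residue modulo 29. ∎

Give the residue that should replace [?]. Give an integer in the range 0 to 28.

14^32 · 14^4 · 14^2 · 14^1 ≡ 20 · 20 · 22 · 14 = 123200.
123200 mod 29 = 8, so 14^39 ≡ 8 (mod 29).

8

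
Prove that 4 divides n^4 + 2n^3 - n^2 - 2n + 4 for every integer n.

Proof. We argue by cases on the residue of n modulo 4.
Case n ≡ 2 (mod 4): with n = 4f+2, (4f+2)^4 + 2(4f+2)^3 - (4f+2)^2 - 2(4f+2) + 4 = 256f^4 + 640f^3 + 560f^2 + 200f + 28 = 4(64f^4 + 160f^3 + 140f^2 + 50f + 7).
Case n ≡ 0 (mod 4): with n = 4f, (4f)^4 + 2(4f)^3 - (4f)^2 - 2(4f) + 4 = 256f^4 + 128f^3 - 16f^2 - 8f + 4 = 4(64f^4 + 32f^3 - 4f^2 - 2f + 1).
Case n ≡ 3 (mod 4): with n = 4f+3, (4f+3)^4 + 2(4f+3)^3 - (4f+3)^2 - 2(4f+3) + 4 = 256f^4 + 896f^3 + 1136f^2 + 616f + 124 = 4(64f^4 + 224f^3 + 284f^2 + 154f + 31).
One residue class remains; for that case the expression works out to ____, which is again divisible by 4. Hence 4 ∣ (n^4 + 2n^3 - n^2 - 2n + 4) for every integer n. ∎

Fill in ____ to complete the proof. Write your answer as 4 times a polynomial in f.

4(64f^4 + 96f^3 + 44f^2 + 6f + 1)

Only n ≡ 1 (mod 4) is unaccounted for. Put n = 4f+1:
(4f+1)^4 + 2(4f+1)^3 - (4f+1)^2 - 2(4f+1) + 4 expands to 256f^4 + 384f^3 + 176f^2 + 24f + 4,
and factoring out 4 leaves 4(64f^4 + 96f^3 + 44f^2 + 6f + 1).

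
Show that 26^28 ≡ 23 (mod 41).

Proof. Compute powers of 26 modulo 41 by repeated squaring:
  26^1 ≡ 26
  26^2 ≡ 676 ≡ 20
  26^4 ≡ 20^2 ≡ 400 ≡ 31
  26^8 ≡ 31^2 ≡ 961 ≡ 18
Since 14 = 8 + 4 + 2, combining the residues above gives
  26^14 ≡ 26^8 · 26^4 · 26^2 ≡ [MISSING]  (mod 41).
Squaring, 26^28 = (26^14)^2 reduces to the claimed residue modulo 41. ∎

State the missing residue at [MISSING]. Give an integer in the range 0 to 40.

8

26^8 · 26^4 · 26^2 ≡ 18 · 31 · 20 = 11160.
11160 mod 41 = 8, so 26^14 ≡ 8 (mod 41).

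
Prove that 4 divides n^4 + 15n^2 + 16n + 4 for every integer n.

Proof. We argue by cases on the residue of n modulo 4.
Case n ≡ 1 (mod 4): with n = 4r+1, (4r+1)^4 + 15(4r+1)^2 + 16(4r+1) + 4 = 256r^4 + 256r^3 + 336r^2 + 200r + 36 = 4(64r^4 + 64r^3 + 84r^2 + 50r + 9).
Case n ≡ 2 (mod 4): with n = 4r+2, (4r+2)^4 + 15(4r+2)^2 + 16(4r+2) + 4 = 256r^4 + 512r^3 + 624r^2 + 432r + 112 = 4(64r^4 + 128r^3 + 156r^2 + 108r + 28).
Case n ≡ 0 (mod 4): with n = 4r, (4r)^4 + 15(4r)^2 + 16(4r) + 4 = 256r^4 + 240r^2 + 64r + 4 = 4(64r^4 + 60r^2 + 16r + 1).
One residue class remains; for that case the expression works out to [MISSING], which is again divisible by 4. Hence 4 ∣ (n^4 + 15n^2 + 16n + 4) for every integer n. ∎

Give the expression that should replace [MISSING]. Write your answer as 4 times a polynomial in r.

4(64r^4 + 192r^3 + 276r^2 + 214r + 67)

Only n ≡ 3 (mod 4) is unaccounted for. Put n = 4r+3:
(4r+3)^4 + 15(4r+3)^2 + 16(4r+3) + 4 expands to 256r^4 + 768r^3 + 1104r^2 + 856r + 268,
and factoring out 4 leaves 4(64r^4 + 192r^3 + 276r^2 + 214r + 67).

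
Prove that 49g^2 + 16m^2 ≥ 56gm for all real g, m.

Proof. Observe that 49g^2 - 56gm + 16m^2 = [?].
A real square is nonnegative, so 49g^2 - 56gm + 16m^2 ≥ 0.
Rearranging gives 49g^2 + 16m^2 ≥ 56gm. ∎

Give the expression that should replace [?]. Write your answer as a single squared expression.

49g^2 - 56gm + 16m^2 is a perfect-square trinomial: the outer terms are (7g)^2 and (4m)^2, and the cross term is -2·7g·4m.
So 49g^2 - 56gm + 16m^2 = (7g - 4m)^2 ≥ 0.

(7g - 4m)^2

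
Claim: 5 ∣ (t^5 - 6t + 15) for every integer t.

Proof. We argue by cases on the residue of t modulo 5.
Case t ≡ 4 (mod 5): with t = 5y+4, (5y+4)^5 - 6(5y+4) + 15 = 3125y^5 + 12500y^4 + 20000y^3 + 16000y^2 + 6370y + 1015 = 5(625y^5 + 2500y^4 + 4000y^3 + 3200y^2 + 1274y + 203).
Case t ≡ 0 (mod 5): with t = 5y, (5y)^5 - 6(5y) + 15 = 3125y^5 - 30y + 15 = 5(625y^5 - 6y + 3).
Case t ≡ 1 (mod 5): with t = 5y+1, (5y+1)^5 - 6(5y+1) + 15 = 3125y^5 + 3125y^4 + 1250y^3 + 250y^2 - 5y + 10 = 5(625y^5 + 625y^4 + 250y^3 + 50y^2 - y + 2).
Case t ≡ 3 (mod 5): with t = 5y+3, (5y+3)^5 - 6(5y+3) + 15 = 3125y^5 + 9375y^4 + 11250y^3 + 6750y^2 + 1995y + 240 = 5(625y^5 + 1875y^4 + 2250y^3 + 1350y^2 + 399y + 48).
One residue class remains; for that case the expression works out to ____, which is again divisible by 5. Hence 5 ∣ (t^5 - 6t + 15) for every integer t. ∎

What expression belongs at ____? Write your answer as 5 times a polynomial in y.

The residues treated are {4, 0, 1, 3}, so the missing case is t ≡ 2 (mod 5); write t = 5y+2.
Then (5y+2)^5 - 6(5y+2) + 15 = 3125y^5 + 6250y^4 + 5000y^3 + 2000y^2 + 370y + 35 = 5(625y^5 + 1250y^4 + 1000y^3 + 400y^2 + 74y + 7).

5(625y^5 + 1250y^4 + 1000y^3 + 400y^2 + 74y + 7)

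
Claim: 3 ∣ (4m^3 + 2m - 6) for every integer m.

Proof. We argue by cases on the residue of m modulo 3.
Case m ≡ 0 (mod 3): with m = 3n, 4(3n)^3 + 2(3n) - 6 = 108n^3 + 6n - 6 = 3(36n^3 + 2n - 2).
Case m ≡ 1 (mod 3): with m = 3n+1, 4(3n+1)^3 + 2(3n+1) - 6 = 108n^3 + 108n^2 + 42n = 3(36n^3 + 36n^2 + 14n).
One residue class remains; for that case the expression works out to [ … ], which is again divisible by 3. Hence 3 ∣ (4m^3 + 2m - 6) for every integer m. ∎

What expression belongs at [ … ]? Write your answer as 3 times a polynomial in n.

3(36n^3 + 72n^2 + 50n + 10)

The residues treated are {0, 1}, so the missing case is m ≡ 2 (mod 3); write m = 3n+2.
Then 4(3n+2)^3 + 2(3n+2) - 6 = 108n^3 + 216n^2 + 150n + 30 = 3(36n^3 + 72n^2 + 50n + 10).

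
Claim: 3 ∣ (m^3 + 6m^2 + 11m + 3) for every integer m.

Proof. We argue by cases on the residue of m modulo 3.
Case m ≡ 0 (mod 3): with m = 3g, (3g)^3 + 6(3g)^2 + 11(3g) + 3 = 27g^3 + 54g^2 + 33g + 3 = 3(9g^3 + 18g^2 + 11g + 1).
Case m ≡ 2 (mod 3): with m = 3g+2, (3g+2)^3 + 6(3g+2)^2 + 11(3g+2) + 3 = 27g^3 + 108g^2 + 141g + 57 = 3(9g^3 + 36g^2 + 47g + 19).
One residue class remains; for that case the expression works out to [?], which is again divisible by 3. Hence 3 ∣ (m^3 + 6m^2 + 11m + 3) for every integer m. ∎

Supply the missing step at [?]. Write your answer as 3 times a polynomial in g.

The residues treated are {0, 2}, so the missing case is m ≡ 1 (mod 3); write m = 3g+1.
Then (3g+1)^3 + 6(3g+1)^2 + 11(3g+1) + 3 = 27g^3 + 81g^2 + 78g + 21 = 3(9g^3 + 27g^2 + 26g + 7).

3(9g^3 + 27g^2 + 26g + 7)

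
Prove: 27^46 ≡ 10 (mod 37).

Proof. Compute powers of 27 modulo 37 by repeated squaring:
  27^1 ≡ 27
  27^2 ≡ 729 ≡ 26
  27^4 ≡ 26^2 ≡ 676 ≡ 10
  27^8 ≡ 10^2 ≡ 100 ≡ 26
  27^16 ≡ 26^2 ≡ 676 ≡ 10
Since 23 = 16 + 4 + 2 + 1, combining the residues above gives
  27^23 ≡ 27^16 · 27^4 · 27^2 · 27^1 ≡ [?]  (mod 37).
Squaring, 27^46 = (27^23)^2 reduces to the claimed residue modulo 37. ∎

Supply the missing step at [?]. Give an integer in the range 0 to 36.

11

Multiply the listed residues: 10 · 10 · 26 · 27 = 100 → 2600 → 70200.
Reducing modulo 37: 70200 = 1897·37 + 11, so 27^23 ≡ 11.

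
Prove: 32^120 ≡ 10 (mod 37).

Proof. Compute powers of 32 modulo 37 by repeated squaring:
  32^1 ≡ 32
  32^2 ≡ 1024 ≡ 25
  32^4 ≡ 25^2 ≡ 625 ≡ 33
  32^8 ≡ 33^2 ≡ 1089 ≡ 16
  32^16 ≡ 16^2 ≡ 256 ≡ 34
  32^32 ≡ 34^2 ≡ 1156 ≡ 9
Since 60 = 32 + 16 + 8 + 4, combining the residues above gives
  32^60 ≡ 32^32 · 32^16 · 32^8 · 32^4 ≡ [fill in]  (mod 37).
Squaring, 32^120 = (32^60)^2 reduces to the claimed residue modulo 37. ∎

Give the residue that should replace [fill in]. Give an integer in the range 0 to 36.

26

32^32 · 32^16 · 32^8 · 32^4 ≡ 9 · 34 · 16 · 33 = 161568.
161568 mod 37 = 26, so 32^60 ≡ 26 (mod 37).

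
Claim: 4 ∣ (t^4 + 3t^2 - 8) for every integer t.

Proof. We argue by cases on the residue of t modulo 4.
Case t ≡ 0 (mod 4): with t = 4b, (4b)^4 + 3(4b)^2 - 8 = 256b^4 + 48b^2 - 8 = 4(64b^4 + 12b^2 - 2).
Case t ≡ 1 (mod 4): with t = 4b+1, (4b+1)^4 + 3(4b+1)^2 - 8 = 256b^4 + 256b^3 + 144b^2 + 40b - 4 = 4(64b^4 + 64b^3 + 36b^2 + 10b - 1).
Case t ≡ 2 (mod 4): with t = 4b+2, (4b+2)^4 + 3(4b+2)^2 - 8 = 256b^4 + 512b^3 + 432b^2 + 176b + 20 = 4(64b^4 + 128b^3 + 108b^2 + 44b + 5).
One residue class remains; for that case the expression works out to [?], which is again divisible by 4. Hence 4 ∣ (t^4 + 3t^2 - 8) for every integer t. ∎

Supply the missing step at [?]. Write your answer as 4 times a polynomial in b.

Only t ≡ 3 (mod 4) is unaccounted for. Put t = 4b+3:
(4b+3)^4 + 3(4b+3)^2 - 8 expands to 256b^4 + 768b^3 + 912b^2 + 504b + 100,
and factoring out 4 leaves 4(64b^4 + 192b^3 + 228b^2 + 126b + 25).

4(64b^4 + 192b^3 + 228b^2 + 126b + 25)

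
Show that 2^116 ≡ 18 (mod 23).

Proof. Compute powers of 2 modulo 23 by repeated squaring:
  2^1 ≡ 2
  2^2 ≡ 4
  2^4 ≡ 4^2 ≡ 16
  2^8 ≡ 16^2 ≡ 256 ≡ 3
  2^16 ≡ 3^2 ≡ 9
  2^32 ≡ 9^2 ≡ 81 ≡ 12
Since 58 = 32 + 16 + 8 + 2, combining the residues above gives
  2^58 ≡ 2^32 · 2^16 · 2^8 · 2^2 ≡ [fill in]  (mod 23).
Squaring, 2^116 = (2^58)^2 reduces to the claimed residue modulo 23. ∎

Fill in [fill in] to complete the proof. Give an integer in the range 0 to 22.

2^32 · 2^16 · 2^8 · 2^2 ≡ 12 · 9 · 3 · 4 = 1296.
1296 mod 23 = 8, so 2^58 ≡ 8 (mod 23).

8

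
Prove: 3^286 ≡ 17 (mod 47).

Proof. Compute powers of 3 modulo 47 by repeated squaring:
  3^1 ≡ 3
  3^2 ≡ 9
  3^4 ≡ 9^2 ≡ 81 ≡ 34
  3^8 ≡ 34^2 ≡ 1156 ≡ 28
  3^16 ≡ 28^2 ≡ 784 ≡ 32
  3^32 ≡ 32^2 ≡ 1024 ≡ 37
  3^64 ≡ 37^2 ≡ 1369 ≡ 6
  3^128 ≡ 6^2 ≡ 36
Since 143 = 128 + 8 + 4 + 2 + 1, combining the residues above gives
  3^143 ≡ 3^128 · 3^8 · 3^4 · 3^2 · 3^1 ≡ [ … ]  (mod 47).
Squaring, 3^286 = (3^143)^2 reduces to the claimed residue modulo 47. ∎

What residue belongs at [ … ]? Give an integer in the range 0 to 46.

3^128 · 3^8 · 3^4 · 3^2 · 3^1 ≡ 36 · 28 · 34 · 9 · 3 = 925344.
925344 mod 47 = 8, so 3^143 ≡ 8 (mod 47).

8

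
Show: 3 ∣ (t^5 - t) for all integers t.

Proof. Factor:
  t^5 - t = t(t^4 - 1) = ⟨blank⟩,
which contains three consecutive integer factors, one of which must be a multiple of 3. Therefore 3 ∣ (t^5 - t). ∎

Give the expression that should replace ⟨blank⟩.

(t - 1)t(t + 1)(t^2 + 1)

t^4 - 1 = (t^2 - 1)(t^2 + 1), and t^2 - 1 = (t-1)(t+1).
So t(t^4 - 1) = (t - 1)t(t + 1)(t^2 + 1).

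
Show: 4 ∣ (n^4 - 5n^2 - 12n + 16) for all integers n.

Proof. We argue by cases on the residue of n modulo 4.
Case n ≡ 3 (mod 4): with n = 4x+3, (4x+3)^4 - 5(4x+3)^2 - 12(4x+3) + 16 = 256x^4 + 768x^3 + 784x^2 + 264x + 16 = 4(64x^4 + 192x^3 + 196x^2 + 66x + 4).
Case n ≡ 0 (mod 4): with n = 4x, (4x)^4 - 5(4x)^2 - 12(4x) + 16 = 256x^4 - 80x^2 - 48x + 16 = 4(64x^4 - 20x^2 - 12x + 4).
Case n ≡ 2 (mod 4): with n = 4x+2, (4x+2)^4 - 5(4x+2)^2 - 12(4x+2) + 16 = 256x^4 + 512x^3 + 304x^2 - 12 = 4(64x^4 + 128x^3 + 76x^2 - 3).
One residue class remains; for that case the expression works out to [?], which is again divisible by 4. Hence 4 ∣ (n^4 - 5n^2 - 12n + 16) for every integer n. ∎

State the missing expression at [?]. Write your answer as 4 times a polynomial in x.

4(64x^4 + 64x^3 + 4x^2 - 18x)

Only n ≡ 1 (mod 4) is unaccounted for. Put n = 4x+1:
(4x+1)^4 - 5(4x+1)^2 - 12(4x+1) + 16 expands to 256x^4 + 256x^3 + 16x^2 - 72x,
and factoring out 4 leaves 4(64x^4 + 64x^3 + 4x^2 - 18x).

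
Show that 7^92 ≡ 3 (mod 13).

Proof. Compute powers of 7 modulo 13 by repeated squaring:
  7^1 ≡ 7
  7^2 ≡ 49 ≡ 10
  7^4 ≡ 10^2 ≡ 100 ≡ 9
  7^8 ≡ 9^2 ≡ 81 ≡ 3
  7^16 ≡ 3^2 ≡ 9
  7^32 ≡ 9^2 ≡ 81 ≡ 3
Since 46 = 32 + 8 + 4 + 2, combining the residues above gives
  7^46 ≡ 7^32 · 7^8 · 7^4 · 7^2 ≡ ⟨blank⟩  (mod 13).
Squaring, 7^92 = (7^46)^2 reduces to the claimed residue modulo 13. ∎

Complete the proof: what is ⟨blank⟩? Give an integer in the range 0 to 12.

4

Multiply the listed residues: 3 · 3 · 9 · 10 = 9 → 81 → 810.
Reducing modulo 13: 810 = 62·13 + 4, so 7^46 ≡ 4.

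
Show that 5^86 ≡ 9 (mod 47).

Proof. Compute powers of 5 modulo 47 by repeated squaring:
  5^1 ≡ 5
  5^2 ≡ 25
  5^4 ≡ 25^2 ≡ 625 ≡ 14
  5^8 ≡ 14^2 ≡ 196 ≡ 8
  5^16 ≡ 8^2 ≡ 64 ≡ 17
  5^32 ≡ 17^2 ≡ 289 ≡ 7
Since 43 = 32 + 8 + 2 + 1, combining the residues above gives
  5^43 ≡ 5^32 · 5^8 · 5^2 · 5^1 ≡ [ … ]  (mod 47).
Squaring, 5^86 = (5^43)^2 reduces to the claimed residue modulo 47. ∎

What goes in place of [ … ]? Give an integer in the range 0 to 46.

44

5^32 · 5^8 · 5^2 · 5^1 ≡ 7 · 8 · 25 · 5 = 7000.
7000 mod 47 = 44, so 5^43 ≡ 44 (mod 47).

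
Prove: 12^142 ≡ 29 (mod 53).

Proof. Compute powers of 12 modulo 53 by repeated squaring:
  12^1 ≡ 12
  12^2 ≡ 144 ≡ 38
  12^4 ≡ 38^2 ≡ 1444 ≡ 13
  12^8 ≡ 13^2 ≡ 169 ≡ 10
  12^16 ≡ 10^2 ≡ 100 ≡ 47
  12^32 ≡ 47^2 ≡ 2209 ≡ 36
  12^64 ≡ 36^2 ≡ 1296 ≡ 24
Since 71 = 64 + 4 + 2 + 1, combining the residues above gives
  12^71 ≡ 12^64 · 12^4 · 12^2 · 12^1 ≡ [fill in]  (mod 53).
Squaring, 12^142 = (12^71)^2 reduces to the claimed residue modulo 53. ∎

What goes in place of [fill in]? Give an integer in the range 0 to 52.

12^64 · 12^4 · 12^2 · 12^1 ≡ 24 · 13 · 38 · 12 = 142272.
142272 mod 53 = 20, so 12^71 ≡ 20 (mod 53).

20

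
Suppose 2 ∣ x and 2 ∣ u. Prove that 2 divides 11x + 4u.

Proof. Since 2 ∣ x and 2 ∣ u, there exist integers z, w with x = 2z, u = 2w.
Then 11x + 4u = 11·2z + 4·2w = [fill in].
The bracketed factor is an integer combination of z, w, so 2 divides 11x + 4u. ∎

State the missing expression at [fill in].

Pull the common 2 out of every term: 11·2z + 4·2w = 2(4w + 11z).
4w + 11z is an integer, which exhibits the divisibility.

2(4w + 11z)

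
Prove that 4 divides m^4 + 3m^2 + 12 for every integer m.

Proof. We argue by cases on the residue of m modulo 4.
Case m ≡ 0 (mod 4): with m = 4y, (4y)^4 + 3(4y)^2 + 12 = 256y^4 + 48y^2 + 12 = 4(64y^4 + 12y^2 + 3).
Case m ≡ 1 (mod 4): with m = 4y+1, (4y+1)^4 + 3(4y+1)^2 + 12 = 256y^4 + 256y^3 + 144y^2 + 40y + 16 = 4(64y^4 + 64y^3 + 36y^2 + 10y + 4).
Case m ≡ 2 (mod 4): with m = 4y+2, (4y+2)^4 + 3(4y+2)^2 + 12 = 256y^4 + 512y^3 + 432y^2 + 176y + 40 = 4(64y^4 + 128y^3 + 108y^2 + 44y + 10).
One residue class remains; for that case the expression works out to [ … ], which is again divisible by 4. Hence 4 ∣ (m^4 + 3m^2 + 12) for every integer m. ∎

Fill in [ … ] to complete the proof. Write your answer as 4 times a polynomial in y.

The residues treated are {0, 1, 2}, so the missing case is m ≡ 3 (mod 4); write m = 4y+3.
Then (4y+3)^4 + 3(4y+3)^2 + 12 = 256y^4 + 768y^3 + 912y^2 + 504y + 120 = 4(64y^4 + 192y^3 + 228y^2 + 126y + 30).

4(64y^4 + 192y^3 + 228y^2 + 126y + 30)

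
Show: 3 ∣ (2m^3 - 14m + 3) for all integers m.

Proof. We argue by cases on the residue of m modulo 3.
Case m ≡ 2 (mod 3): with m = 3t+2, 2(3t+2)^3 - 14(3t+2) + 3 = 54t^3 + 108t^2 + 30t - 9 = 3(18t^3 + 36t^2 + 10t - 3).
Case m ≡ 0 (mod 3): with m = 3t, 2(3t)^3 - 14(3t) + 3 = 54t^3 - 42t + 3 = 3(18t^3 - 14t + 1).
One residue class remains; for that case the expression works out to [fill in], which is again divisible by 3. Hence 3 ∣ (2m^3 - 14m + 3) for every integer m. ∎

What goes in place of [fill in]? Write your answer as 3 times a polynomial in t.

3(18t^3 + 18t^2 - 8t - 3)

The residues treated are {2, 0}, so the missing case is m ≡ 1 (mod 3); write m = 3t+1.
Then 2(3t+1)^3 - 14(3t+1) + 3 = 54t^3 + 54t^2 - 24t - 9 = 3(18t^3 + 18t^2 - 8t - 3).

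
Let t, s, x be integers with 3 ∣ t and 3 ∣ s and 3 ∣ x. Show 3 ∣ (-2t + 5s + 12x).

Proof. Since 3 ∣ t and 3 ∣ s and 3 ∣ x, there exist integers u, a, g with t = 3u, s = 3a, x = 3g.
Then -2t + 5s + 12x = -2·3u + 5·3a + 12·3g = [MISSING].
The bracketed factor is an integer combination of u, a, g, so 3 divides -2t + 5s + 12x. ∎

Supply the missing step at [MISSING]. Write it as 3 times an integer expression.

3(5a + 12g - 2u)

Pull the common 3 out of every term: -2·3u + 5·3a + 12·3g = 3(5a + 12g - 2u).
5a + 12g - 2u is an integer, which exhibits the divisibility.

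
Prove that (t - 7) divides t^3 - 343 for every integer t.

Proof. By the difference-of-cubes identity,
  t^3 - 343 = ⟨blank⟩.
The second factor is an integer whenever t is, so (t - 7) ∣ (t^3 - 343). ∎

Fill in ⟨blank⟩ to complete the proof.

Polynomial division of t^3 - 343 by t - 7 leaves remainder 0 and quotient t^2 + 7t + 49.
Hence t^3 - 343 = (t - 7)(t^2 + 7t + 49).

(t - 7)(t^2 + 7t + 49)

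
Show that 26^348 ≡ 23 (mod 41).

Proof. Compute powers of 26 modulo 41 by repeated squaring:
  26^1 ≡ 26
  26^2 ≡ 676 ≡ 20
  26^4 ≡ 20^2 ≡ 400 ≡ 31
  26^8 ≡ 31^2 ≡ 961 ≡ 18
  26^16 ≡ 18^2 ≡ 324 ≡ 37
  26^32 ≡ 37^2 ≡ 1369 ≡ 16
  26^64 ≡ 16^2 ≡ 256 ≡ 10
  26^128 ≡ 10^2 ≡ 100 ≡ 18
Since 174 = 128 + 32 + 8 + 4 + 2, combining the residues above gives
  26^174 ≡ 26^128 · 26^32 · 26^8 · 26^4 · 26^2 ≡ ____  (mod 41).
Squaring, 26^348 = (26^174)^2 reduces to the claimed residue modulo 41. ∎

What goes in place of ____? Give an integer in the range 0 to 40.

8

Multiply the listed residues: 18 · 16 · 18 · 31 · 20 = 288 → 5184 → 160704 → 3214080.
Reducing modulo 41: 3214080 = 78392·41 + 8, so 26^174 ≡ 8.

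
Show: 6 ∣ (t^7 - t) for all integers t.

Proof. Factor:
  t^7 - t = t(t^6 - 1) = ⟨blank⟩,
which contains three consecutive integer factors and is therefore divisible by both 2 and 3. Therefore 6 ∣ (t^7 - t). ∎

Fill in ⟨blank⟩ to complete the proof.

(t - 1)t(t + 1)(t^4 + t^2 + 1)

t^6 - 1 = (t^2 - 1)(t^4 + t^2 + 1), and t^2 - 1 = (t-1)(t+1).
So t(t^6 - 1) = (t - 1)t(t + 1)(t^4 + t^2 + 1).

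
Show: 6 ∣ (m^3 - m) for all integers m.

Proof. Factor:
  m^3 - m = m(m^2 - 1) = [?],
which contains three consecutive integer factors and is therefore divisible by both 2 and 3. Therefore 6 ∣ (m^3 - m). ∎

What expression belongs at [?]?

(m - 1)m(m + 1)

m(m^2 - 1) = m(m - 1)(m + 1) = (m - 1)m(m + 1).
These three factors are consecutive integers, so their product is divisible by 6.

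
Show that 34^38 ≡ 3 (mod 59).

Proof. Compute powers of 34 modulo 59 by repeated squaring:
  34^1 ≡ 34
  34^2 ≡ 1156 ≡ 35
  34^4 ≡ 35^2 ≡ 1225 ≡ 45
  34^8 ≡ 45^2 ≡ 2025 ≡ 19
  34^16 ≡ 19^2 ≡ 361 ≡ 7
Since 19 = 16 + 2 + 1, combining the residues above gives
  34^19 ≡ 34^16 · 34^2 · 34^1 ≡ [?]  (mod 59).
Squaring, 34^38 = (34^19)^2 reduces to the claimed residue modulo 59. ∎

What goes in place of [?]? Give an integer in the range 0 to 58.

Multiply the listed residues: 7 · 35 · 34 = 245 → 8330.
Reducing modulo 59: 8330 = 141·59 + 11, so 34^19 ≡ 11.

11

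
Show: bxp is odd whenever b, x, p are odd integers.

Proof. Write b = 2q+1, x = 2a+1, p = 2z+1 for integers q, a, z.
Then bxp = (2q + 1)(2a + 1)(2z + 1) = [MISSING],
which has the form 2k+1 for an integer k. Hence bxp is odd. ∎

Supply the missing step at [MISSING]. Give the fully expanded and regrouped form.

Expanding: (2q + 1)(2a + 1)(2z + 1) = 8aqz + 4aq + 4az + 2a + 4qz + 2q + 2z + 1.
Every term except the constant is even, so this is 2(4aqz + 2aq + 2az + a + 2qz + q + z) + 1,
and 4aqz + 2aq + 2az + a + 2qz + q + z ∈ ℤ gives the required form.

2(4aqz + 2aq + 2az + a + 2qz + q + z) + 1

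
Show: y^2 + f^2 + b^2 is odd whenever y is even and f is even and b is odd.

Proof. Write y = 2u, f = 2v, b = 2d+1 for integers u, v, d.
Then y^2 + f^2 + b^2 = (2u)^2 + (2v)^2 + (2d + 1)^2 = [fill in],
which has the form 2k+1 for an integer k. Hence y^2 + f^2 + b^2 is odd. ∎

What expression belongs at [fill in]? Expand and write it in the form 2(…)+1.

(2u)^2 + (2v)^2 + (2d + 1)^2 = 4d^2 + 4d + 4u^2 + 4v^2 + 1
= 2(2d^2 + 2d + 2u^2 + 2v^2) + 1.
Since 2d^2 + 2d + 2u^2 + 2v^2 is an integer, the sum of squares is of the form 2k+1 for an integer k.

2(2d^2 + 2d + 2u^2 + 2v^2) + 1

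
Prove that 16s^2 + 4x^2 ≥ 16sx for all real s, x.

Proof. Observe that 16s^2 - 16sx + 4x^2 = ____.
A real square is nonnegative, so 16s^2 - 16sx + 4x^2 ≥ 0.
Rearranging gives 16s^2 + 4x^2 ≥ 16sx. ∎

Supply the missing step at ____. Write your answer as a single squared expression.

16s^2 - 16sx + 4x^2 is a perfect-square trinomial: the outer terms are (4s)^2 and (2x)^2, and the cross term is -2·4s·2x.
So 16s^2 - 16sx + 4x^2 = (4s - 2x)^2 ≥ 0.

(4s - 2x)^2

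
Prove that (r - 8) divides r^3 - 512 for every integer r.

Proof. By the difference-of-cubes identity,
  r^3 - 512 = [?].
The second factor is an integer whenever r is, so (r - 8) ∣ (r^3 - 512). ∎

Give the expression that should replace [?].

(r - 8)(r^2 + 8r + 64)

a^3 - b^3 = (a - b)(a^2 + ab + b^2). With a = r, b = 8:
r^3 - 512 = (r - 8)(r^2 + 8r + 64).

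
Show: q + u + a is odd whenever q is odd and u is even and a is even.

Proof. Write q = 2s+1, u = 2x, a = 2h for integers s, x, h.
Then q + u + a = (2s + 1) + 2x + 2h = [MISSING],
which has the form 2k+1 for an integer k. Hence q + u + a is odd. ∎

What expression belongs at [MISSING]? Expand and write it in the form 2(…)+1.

2(h + s + x) + 1

(2s + 1) + 2x + 2h = 2h + 2s + 2x + 1
= 2(h + s + x) + 1.
Since h + s + x is an integer, the sum is of the form 2k+1 for an integer k.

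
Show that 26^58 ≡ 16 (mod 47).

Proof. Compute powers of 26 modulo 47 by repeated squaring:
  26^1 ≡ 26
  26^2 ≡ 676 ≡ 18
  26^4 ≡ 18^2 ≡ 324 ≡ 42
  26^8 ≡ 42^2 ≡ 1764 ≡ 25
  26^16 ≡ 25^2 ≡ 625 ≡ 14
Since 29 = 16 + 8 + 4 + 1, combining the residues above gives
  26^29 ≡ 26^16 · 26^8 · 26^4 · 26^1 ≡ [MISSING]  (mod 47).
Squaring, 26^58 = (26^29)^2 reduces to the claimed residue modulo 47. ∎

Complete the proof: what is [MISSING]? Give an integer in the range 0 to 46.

26^16 · 26^8 · 26^4 · 26^1 ≡ 14 · 25 · 42 · 26 = 382200.
382200 mod 47 = 43, so 26^29 ≡ 43 (mod 47).

43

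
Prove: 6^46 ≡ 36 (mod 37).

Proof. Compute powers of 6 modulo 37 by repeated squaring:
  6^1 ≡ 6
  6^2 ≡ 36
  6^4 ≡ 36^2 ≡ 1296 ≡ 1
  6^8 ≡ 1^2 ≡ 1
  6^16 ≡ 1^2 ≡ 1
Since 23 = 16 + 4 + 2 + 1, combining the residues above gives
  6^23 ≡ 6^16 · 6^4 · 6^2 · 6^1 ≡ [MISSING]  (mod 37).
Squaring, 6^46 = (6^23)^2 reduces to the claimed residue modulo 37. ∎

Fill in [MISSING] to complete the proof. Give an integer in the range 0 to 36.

Multiply the listed residues: 1 · 1 · 36 · 6 = 1 → 36 → 216.
Reducing modulo 37: 216 = 5·37 + 31, so 6^23 ≡ 31.

31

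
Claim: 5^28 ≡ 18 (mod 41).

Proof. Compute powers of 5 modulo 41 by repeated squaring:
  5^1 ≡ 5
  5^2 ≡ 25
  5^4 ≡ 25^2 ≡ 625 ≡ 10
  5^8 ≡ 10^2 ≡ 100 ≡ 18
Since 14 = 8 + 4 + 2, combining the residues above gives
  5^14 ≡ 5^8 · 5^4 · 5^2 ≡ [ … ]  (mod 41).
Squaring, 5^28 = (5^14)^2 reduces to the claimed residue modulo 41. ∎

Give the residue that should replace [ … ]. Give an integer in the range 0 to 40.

31

Multiply the listed residues: 18 · 10 · 25 = 180 → 4500.
Reducing modulo 41: 4500 = 109·41 + 31, so 5^14 ≡ 31.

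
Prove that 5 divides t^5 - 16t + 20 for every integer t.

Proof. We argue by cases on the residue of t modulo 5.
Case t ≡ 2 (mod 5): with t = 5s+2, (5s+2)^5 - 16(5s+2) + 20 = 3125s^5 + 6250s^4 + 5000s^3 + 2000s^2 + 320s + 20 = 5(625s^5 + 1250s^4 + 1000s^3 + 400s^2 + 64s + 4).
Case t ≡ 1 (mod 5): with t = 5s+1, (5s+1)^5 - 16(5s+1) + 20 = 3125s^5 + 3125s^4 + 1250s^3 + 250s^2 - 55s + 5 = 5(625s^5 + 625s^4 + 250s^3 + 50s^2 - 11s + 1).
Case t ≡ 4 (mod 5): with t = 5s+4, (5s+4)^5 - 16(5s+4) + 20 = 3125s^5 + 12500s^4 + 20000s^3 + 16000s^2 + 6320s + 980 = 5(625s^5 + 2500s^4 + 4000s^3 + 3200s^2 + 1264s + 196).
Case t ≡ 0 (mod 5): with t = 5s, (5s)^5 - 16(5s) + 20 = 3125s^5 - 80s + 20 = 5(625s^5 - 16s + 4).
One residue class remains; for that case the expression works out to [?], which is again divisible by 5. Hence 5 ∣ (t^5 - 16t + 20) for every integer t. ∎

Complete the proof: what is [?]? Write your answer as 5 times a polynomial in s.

The residues treated are {2, 1, 4, 0}, so the missing case is t ≡ 3 (mod 5); write t = 5s+3.
Then (5s+3)^5 - 16(5s+3) + 20 = 3125s^5 + 9375s^4 + 11250s^3 + 6750s^2 + 1945s + 215 = 5(625s^5 + 1875s^4 + 2250s^3 + 1350s^2 + 389s + 43).

5(625s^5 + 1875s^4 + 2250s^3 + 1350s^2 + 389s + 43)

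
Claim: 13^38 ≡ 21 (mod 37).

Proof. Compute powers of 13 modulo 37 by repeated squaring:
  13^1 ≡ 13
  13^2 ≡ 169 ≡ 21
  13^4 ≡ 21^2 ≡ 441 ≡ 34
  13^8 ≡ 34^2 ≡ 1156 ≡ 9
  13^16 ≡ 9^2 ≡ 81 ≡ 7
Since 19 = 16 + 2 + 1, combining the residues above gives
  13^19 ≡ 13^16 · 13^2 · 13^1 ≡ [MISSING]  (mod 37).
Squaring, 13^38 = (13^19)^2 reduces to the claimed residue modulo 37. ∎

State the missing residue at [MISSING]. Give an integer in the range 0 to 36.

24

Multiply the listed residues: 7 · 21 · 13 = 147 → 1911.
Reducing modulo 37: 1911 = 51·37 + 24, so 13^19 ≡ 24.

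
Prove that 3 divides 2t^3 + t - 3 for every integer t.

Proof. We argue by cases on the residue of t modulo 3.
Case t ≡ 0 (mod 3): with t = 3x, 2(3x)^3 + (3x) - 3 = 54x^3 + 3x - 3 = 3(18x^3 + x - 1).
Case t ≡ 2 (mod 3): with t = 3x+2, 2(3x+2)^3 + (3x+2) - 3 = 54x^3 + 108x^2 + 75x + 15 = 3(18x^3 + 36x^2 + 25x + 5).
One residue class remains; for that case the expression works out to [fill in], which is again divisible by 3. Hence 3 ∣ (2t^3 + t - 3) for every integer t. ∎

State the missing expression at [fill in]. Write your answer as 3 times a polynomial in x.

3(18x^3 + 18x^2 + 7x)

The residues treated are {0, 2}, so the missing case is t ≡ 1 (mod 3); write t = 3x+1.
Then 2(3x+1)^3 + (3x+1) - 3 = 54x^3 + 54x^2 + 21x = 3(18x^3 + 18x^2 + 7x).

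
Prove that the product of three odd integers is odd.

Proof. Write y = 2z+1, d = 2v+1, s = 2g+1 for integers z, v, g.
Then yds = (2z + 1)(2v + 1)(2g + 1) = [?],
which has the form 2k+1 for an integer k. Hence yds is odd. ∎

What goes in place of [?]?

Expanding: (2z + 1)(2v + 1)(2g + 1) = 8gvz + 4gv + 4gz + 2g + 4vz + 2v + 2z + 1.
Every term except the constant is even, so this is 2(4gvz + 2gv + 2gz + g + 2vz + v + z) + 1,
and 4gvz + 2gv + 2gz + g + 2vz + v + z ∈ ℤ gives the required form.

2(4gvz + 2gv + 2gz + g + 2vz + v + z) + 1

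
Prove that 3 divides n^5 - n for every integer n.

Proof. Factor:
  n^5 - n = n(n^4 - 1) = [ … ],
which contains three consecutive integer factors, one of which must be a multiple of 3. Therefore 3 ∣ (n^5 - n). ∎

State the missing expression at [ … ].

n^4 - 1 = (n^2 - 1)(n^2 + 1), and n^2 - 1 = (n-1)(n+1).
So n(n^4 - 1) = (n - 1)n(n + 1)(n^2 + 1).

(n - 1)n(n + 1)(n^2 + 1)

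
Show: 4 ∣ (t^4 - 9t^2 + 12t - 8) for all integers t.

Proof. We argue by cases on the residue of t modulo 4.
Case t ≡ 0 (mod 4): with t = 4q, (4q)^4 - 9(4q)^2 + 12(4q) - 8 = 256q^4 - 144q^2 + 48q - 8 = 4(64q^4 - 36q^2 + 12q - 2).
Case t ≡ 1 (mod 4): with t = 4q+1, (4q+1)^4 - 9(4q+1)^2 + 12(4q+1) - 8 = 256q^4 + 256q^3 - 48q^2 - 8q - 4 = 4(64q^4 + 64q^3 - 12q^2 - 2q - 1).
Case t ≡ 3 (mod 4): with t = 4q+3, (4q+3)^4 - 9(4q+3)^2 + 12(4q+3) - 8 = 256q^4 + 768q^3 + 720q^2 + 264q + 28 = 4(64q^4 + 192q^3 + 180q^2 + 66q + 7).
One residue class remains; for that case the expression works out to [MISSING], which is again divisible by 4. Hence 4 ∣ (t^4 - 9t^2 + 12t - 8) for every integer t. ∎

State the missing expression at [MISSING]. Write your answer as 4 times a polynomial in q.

4(64q^4 + 128q^3 + 60q^2 + 8q - 1)

Only t ≡ 2 (mod 4) is unaccounted for. Put t = 4q+2:
(4q+2)^4 - 9(4q+2)^2 + 12(4q+2) - 8 expands to 256q^4 + 512q^3 + 240q^2 + 32q - 4,
and factoring out 4 leaves 4(64q^4 + 128q^3 + 60q^2 + 8q - 1).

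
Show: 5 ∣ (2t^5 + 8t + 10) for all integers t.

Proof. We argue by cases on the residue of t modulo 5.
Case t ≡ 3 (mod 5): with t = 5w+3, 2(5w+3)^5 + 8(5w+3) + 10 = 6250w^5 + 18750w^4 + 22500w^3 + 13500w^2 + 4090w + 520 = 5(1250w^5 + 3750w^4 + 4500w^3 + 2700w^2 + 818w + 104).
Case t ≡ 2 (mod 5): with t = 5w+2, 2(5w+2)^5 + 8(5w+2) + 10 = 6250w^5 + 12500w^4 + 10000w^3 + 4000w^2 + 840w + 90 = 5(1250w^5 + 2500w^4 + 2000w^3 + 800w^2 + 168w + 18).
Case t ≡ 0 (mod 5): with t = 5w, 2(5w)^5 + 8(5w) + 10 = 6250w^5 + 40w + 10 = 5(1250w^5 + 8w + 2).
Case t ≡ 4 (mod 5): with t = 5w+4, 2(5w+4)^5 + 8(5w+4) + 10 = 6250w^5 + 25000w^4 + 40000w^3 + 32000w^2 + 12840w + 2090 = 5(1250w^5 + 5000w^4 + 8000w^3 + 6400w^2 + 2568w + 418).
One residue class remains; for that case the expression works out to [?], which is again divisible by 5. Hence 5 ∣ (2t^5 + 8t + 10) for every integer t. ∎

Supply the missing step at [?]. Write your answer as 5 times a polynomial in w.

5(1250w^5 + 1250w^4 + 500w^3 + 100w^2 + 18w + 4)

The residues treated are {3, 2, 0, 4}, so the missing case is t ≡ 1 (mod 5); write t = 5w+1.
Then 2(5w+1)^5 + 8(5w+1) + 10 = 6250w^5 + 6250w^4 + 2500w^3 + 500w^2 + 90w + 20 = 5(1250w^5 + 1250w^4 + 500w^3 + 100w^2 + 18w + 4).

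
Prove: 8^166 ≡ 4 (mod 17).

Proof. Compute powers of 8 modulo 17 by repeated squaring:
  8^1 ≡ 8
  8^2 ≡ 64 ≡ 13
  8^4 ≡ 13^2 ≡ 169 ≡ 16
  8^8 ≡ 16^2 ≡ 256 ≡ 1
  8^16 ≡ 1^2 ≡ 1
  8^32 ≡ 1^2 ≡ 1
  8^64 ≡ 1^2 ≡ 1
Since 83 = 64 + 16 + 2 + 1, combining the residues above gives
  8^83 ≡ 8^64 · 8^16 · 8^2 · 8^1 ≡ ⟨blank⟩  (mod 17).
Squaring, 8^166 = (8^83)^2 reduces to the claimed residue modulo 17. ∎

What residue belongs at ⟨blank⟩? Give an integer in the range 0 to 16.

2

8^64 · 8^16 · 8^2 · 8^1 ≡ 1 · 1 · 13 · 8 = 104.
104 mod 17 = 2, so 8^83 ≡ 2 (mod 17).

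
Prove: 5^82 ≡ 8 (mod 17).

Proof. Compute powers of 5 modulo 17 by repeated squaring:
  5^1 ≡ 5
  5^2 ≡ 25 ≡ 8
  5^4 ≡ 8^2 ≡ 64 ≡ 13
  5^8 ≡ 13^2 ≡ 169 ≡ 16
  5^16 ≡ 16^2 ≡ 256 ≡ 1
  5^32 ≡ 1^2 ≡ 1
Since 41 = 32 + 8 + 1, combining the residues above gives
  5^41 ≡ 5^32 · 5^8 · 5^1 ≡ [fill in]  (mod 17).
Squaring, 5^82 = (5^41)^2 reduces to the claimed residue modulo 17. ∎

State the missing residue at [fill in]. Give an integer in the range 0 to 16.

5^32 · 5^8 · 5^1 ≡ 1 · 16 · 5 = 80.
80 mod 17 = 12, so 5^41 ≡ 12 (mod 17).

12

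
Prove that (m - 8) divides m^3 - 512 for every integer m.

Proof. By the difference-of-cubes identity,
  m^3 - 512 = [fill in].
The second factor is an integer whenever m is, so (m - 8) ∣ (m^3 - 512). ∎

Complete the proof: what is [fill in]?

Polynomial division of m^3 - 512 by m - 8 leaves remainder 0 and quotient m^2 + 8m + 64.
Hence m^3 - 512 = (m - 8)(m^2 + 8m + 64).

(m - 8)(m^2 + 8m + 64)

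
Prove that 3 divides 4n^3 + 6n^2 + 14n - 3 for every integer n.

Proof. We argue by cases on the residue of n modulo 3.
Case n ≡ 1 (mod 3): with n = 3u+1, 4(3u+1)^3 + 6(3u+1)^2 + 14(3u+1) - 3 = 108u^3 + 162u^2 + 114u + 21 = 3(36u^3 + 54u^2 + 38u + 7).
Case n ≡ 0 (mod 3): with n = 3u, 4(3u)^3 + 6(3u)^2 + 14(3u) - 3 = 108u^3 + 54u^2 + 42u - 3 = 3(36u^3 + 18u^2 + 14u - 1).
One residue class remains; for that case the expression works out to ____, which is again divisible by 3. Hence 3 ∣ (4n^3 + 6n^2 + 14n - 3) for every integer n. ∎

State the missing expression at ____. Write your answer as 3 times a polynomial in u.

Only n ≡ 2 (mod 3) is unaccounted for. Put n = 3u+2:
4(3u+2)^3 + 6(3u+2)^2 + 14(3u+2) - 3 expands to 108u^3 + 270u^2 + 258u + 81,
and factoring out 3 leaves 3(36u^3 + 90u^2 + 86u + 27).

3(36u^3 + 90u^2 + 86u + 27)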